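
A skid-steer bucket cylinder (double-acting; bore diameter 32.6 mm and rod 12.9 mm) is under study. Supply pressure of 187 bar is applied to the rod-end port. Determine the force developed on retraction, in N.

F ≈ 13200 N

Rod-side annular area A_ann = π/4 × (32.6² − 12.9²) = 704.0 mm^2
On retraction the pressure acts on the annular area (bore minus rod).
F = P × A_ann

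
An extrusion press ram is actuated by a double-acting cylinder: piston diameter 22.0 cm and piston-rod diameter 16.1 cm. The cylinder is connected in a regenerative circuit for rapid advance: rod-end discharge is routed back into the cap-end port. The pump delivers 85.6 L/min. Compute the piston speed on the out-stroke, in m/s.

v ≈ 0.0701 m/s

In regeneration the rod-end outflow joins the pump flow into the cap end, so the net volume the pump must supply per unit advance equals the rod cross-section area.
Rod cross-section A_rod = π/4 × (16.1 cm)² = 203.6 cm^2
v = Q_pump / A_rod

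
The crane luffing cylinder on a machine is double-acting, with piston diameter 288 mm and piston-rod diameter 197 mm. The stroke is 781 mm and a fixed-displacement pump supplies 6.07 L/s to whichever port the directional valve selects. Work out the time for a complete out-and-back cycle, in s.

t ≈ 12.8 s

Cap-side area A_cap = π/4 × (288 mm)² = 65140 mm^2
Rod-side annular area A_ann = π/4 × (288² − 197²) = 34660 mm^2
t_ext = A_cap·L/Q = 8.382 s
t_ret = A_ann·L/Q = 4.460 s
t_cycle = t_ext + t_ret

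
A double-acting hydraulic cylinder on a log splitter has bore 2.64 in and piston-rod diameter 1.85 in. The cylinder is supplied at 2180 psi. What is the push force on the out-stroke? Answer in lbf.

F ≈ 11900 lbf

Cap-side area A_cap = π/4 × (2.64 in)² = 5.474 in^2
F = P × A_cap = 2180 psi × A_cap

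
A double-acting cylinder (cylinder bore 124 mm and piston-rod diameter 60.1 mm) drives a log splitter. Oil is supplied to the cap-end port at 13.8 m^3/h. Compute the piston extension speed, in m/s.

Cap-side area A_cap = π/4 × (124 mm)² = 12080 mm^2
v = Q / A

v ≈ 0.317 m/s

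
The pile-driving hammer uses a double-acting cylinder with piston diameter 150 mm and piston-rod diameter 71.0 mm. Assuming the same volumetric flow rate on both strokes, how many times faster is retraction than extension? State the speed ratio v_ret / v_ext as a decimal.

v_ret/v_ext ≈ 1.29

Cap-side area A_cap = π/4 × (150 mm)² = 17670 mm^2
Rod-side annular area A_ann = π/4 × (150² − 71.0²) = 13710 mm^2
For equal Q, v ∝ 1/A, so v_ret/v_ext = A_cap/A_ann.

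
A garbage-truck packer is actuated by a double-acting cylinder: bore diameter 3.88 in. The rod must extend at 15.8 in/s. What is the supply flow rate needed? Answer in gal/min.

Q ≈ 48.5 gal/min

Cap-side area A_cap = π/4 × (3.88 in)² = 11.82 in^2
Q = A × v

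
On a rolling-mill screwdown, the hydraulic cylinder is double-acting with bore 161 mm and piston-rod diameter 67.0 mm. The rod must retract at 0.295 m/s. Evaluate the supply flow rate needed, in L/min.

Q ≈ 298 L/min

Rod-side annular area A_ann = π/4 × (161² − 67.0²) = 16830 mm^2
Q = A × v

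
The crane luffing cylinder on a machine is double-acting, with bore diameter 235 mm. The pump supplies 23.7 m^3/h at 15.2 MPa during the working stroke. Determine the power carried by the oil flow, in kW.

W ≈ 100 kW

Hydraulic power = P × Q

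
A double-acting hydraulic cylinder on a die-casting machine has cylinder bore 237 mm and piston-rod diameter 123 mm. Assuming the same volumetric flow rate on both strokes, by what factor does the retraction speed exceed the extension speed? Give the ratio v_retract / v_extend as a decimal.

Cap-side area A_cap = π/4 × (237 mm)² = 44120 mm^2
Rod-side annular area A_ann = π/4 × (237² − 123²) = 32230 mm^2
For equal Q, v ∝ 1/A, so v_ret/v_ext = A_cap/A_ann.

v_ret/v_ext ≈ 1.37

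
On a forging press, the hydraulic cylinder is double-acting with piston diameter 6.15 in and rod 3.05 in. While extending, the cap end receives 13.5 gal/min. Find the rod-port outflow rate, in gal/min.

Cap-side area A_cap = π/4 × (6.15 in)² = 29.71 in^2
Rod-side annular area A_ann = π/4 × (6.15² − 3.05²) = 22.40 in^2
Piston speed v = Q_in/A_cap; rod-end outflow Q_out = v × A_ann = Q_in × A_ann/A_cap.

Q_out ≈ 10.2 gal/min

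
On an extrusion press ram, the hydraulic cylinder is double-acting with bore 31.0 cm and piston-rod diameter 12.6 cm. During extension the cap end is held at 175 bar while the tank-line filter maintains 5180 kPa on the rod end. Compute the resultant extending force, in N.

Cap-side area A_cap = π/4 × (31.0 cm)² = 754.8 cm^2
Rod-side annular area A_ann = π/4 × (31.0² − 12.6²) = 630.1 cm^2
Net thrust = P_cap·A_cap − P_rod·A_ann = 1.321e6 N − 3.264e5 N

F ≈ 9.94e5 N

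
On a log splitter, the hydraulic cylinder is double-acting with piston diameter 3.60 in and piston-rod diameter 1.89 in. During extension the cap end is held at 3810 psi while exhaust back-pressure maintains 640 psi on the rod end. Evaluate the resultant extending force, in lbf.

F ≈ 34100 lbf

Cap-side area A_cap = π/4 × (3.60 in)² = 10.18 in^2
Rod-side annular area A_ann = π/4 × (3.60² − 1.89²) = 7.373 in^2
Net thrust = P_cap·A_cap − P_rod·A_ann = 38780 lbf − 4719 lbf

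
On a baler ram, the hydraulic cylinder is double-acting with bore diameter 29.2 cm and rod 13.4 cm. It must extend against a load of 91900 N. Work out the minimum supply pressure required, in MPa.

P ≈ 1.37 MPa

Cap-side area A_cap = π/4 × (29.2 cm)² = 669.7 cm^2
P = F / A = 91900 N / A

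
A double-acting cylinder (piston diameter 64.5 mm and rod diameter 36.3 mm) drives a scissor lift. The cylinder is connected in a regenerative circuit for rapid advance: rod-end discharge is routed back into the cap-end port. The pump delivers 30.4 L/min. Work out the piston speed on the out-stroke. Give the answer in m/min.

In regeneration the rod-end outflow joins the pump flow into the cap end, so the net volume the pump must supply per unit advance equals the rod cross-section area.
Rod cross-section A_rod = π/4 × (36.3 mm)² = 1035 mm^2
v = Q_pump / A_rod

v ≈ 29.4 m/min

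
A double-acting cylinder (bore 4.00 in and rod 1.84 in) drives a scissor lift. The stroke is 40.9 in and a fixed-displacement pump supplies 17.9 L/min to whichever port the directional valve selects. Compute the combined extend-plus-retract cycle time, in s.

Cap-side area A_cap = π/4 × (4.00 in)² = 12.57 in^2
Rod-side annular area A_ann = π/4 × (4.00² − 1.84²) = 9.907 in^2
t_ext = A_cap·L/Q = 28.23 s
t_ret = A_ann·L/Q = 22.26 s
t_cycle = t_ext + t_ret

t ≈ 50.5 s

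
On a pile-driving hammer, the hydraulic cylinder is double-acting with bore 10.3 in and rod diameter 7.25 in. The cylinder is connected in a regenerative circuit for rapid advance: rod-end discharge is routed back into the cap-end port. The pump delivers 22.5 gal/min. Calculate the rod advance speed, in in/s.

In regeneration the rod-end outflow joins the pump flow into the cap end, so the net volume the pump must supply per unit advance equals the rod cross-section area.
Rod cross-section A_rod = π/4 × (7.25 in)² = 41.28 in^2
v = Q_pump / A_rod

v ≈ 2.10 in/s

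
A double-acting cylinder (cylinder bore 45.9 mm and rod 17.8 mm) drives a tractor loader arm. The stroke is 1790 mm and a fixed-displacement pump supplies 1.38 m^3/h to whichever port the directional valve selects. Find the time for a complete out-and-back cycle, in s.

t ≈ 14.3 s

Cap-side area A_cap = π/4 × (45.9 mm)² = 1655 mm^2
Rod-side annular area A_ann = π/4 × (45.9² − 17.8²) = 1406 mm^2
t_ext = A_cap·L/Q = 7.727 s
t_ret = A_ann·L/Q = 6.565 s
t_cycle = t_ext + t_ret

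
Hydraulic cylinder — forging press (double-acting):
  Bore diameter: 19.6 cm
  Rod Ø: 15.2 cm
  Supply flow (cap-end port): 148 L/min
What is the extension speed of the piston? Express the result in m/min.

Cap-side area A_cap = π/4 × (19.6 cm)² = 301.7 cm^2
v = Q / A

v ≈ 4.91 m/min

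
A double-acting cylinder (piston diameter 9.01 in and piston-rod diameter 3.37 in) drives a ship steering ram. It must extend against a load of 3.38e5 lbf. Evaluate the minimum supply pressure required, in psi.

Cap-side area A_cap = π/4 × (9.01 in)² = 63.76 in^2
P = F / A = 3.38e5 lbf / A

P ≈ 5300 psi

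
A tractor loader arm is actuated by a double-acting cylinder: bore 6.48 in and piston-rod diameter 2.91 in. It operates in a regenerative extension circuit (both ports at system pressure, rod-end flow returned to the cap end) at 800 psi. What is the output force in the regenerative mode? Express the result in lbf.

F ≈ 5320 lbf

With equal pressure on both faces, forces on the annular region cancel; the net push is pressure × rod cross-section.
Rod cross-section A_rod = π/4 × (2.91 in)² = 6.651 in^2
F = P × A_rod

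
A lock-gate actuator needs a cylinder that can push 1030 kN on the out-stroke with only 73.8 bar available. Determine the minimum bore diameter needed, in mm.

D ≈ 422 mm

Extension force acts on the full piston face: F = P × (π/4)D².
D = √(4F / (πP)) = √(4 × 1030 kN / (π × 73.8 bar))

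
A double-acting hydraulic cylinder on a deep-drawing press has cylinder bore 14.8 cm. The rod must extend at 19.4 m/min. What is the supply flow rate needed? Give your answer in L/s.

Q ≈ 5.56 L/s

Cap-side area A_cap = π/4 × (14.8 cm)² = 172.0 cm^2
Q = A × v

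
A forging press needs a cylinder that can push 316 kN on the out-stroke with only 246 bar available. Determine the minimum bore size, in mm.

D ≈ 128 mm

Extension force acts on the full piston face: F = P × (π/4)D².
D = √(4F / (πP)) = √(4 × 316 kN / (π × 246 bar))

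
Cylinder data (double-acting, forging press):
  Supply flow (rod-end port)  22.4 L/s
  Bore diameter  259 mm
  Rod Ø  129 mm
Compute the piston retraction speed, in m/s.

v ≈ 0.565 m/s

Rod-side annular area A_ann = π/4 × (259² − 129²) = 39620 mm^2
Flow into the rod-end port fills the annular volume.
v = Q / A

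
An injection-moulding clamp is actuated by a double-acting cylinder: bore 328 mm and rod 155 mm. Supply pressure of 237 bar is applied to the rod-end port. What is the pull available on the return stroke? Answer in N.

F ≈ 1.56e6 N

Rod-side annular area A_ann = π/4 × (328² − 155²) = 65630 mm^2
On retraction the pressure acts on the annular area (bore minus rod).
F = P × A_ann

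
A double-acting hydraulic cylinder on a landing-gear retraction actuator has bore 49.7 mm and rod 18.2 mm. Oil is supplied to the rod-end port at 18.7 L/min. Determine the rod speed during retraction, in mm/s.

v ≈ 186 mm/s

Rod-side annular area A_ann = π/4 × (49.7² − 18.2²) = 1680 mm^2
Flow into the rod-end port fills the annular volume.
v = Q / A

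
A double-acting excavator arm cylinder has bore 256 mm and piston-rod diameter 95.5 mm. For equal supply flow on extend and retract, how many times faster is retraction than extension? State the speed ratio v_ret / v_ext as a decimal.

v_ret/v_ext ≈ 1.16

Cap-side area A_cap = π/4 × (256 mm)² = 51470 mm^2
Rod-side annular area A_ann = π/4 × (256² − 95.5²) = 44310 mm^2
For equal Q, v ∝ 1/A, so v_ret/v_ext = A_cap/A_ann.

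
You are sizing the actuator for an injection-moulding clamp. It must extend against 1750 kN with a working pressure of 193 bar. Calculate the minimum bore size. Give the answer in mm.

Extension force acts on the full piston face: F = P × (π/4)D².
D = √(4F / (πP)) = √(4 × 1750 kN / (π × 193 bar))

D ≈ 340 mm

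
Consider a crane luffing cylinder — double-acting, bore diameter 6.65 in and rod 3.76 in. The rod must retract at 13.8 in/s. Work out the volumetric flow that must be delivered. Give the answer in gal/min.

Q ≈ 84.7 gal/min

Rod-side annular area A_ann = π/4 × (6.65² − 3.76²) = 23.63 in^2
Q = A × v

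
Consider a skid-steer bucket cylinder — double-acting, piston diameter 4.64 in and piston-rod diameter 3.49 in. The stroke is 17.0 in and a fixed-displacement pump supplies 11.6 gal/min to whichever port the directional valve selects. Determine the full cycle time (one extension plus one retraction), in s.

Cap-side area A_cap = π/4 × (4.64 in)² = 16.91 in^2
Rod-side annular area A_ann = π/4 × (4.64² − 3.49²) = 7.343 in^2
t_ext = A_cap·L/Q = 6.437 s
t_ret = A_ann·L/Q = 2.795 s
t_cycle = t_ext + t_ret

t ≈ 9.23 s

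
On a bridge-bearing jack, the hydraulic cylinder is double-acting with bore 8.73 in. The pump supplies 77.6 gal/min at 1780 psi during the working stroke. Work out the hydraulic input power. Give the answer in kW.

W ≈ 60.1 kW

Hydraulic power = P × Q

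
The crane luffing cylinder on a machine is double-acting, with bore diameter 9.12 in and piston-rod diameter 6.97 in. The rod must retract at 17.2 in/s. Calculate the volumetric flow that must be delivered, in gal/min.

Rod-side annular area A_ann = π/4 × (9.12² − 6.97²) = 27.17 in^2
Q = A × v

Q ≈ 121 gal/min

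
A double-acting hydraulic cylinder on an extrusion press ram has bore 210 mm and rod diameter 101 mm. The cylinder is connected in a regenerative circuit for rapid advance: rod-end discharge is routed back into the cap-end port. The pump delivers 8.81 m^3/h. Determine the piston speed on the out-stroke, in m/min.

In regeneration the rod-end outflow joins the pump flow into the cap end, so the net volume the pump must supply per unit advance equals the rod cross-section area.
Rod cross-section A_rod = π/4 × (101 mm)² = 8012 mm^2
v = Q_pump / A_rod

v ≈ 18.3 m/min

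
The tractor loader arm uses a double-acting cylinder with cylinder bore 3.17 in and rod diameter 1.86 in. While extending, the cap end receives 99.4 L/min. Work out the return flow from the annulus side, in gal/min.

Cap-side area A_cap = π/4 × (3.17 in)² = 7.892 in^2
Rod-side annular area A_ann = π/4 × (3.17² − 1.86²) = 5.175 in^2
Piston speed v = Q_in/A_cap; rod-end outflow Q_out = v × A_ann = Q_in × A_ann/A_cap.

Q_out ≈ 17.2 gal/min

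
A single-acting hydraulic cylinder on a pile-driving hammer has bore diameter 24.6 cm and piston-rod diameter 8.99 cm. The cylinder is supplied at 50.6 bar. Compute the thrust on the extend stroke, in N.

F ≈ 2.40e5 N

Cap-side area A_cap = π/4 × (24.6 cm)² = 475.3 cm^2
F = P × A_cap = 50.6 bar × A_cap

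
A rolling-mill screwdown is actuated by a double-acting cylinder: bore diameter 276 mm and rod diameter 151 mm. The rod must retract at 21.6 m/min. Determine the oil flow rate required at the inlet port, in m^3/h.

Rod-side annular area A_ann = π/4 × (276² − 151²) = 41920 mm^2
Q = A × v

Q ≈ 54.3 m^3/h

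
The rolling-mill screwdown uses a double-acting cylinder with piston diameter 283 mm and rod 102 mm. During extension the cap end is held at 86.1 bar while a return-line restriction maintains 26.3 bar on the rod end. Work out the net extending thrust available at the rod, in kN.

F ≈ 398 kN

Cap-side area A_cap = π/4 × (283 mm)² = 62900 mm^2
Rod-side annular area A_ann = π/4 × (283² − 102²) = 54730 mm^2
Net thrust = P_cap·A_cap − P_rod·A_ann = 541.6 kN − 143.9 kN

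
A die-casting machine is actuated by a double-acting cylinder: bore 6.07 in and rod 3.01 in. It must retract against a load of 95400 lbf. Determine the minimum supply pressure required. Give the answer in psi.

Rod-side annular area A_ann = π/4 × (6.07² − 3.01²) = 21.82 in^2
Retraction: pressure acts on the annular area.
P = F / A = 95400 lbf / A

P ≈ 4370 psi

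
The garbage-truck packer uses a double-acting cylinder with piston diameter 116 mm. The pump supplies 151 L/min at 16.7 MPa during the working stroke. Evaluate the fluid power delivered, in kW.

Hydraulic power = P × Q

W ≈ 42.0 kW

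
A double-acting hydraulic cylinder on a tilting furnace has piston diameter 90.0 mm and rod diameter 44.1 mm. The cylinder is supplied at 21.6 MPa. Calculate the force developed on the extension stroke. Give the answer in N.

F ≈ 1.37e5 N

Cap-side area A_cap = π/4 × (90.0 mm)² = 6362 mm^2
F = P × A_cap = 21.6 MPa × A_cap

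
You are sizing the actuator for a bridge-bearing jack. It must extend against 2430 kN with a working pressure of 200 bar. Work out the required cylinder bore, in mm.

D ≈ 393 mm

Extension force acts on the full piston face: F = P × (π/4)D².
D = √(4F / (πP)) = √(4 × 2430 kN / (π × 200 bar))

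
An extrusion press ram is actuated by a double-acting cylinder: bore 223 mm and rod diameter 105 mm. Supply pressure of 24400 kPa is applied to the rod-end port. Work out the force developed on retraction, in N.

Rod-side annular area A_ann = π/4 × (223² − 105²) = 30400 mm^2
On retraction the pressure acts on the annular area (bore minus rod).
F = P × A_ann

F ≈ 7.42e5 N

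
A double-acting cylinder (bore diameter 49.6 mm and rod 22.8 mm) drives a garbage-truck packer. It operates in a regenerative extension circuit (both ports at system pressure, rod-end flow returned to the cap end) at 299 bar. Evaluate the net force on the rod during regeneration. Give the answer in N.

With equal pressure on both faces, forces on the annular region cancel; the net push is pressure × rod cross-section.
Rod cross-section A_rod = π/4 × (22.8 mm)² = 408.3 mm^2
F = P × A_rod

F ≈ 12200 N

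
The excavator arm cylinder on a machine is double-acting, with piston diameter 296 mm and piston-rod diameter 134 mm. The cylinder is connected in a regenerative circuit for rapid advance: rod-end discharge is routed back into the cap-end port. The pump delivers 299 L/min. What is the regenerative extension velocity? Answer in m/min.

v ≈ 21.2 m/min

In regeneration the rod-end outflow joins the pump flow into the cap end, so the net volume the pump must supply per unit advance equals the rod cross-section area.
Rod cross-section A_rod = π/4 × (134 mm)² = 14100 mm^2
v = Q_pump / A_rod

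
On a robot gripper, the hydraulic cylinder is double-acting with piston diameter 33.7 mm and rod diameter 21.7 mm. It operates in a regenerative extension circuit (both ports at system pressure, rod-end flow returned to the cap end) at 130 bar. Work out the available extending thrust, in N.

F ≈ 4810 N

With equal pressure on both faces, forces on the annular region cancel; the net push is pressure × rod cross-section.
Rod cross-section A_rod = π/4 × (21.7 mm)² = 369.8 mm^2
F = P × A_rod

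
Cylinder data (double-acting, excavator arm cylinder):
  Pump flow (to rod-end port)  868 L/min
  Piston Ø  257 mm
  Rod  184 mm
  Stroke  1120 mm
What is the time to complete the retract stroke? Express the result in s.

t ≈ 1.96 s

Rod-side annular area A_ann = π/4 × (257² − 184²) = 25280 mm^2
Swept volume V = A × L; t = V / Q = A·L / Q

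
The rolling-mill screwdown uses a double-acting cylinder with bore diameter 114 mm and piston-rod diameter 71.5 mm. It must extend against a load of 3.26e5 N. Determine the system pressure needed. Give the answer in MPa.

P ≈ 31.9 MPa

Cap-side area A_cap = π/4 × (114 mm)² = 10210 mm^2
P = F / A = 3.26e5 N / A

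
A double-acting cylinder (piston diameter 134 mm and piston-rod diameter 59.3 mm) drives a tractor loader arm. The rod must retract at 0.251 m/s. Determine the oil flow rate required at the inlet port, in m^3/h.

Rod-side annular area A_ann = π/4 × (134² − 59.3²) = 11340 mm^2
Q = A × v

Q ≈ 10.2 m^3/h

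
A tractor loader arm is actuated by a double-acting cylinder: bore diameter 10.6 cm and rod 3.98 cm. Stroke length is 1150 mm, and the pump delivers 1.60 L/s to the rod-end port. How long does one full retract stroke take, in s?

Rod-side annular area A_ann = π/4 × (10.6² − 3.98²) = 75.81 cm^2
Swept volume V = A × L; t = V / Q = A·L / Q

t ≈ 5.45 s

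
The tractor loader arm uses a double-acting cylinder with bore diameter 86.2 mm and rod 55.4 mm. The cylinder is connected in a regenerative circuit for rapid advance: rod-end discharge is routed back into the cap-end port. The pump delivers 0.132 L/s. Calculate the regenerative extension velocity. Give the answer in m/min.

v ≈ 3.29 m/min

In regeneration the rod-end outflow joins the pump flow into the cap end, so the net volume the pump must supply per unit advance equals the rod cross-section area.
Rod cross-section A_rod = π/4 × (55.4 mm)² = 2411 mm^2
v = Q_pump / A_rod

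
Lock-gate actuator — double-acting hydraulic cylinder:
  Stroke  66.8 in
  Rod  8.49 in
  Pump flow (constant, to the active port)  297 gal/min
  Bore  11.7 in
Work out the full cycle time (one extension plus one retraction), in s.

t ≈ 9.25 s

Cap-side area A_cap = π/4 × (11.7 in)² = 107.5 in^2
Rod-side annular area A_ann = π/4 × (11.7² − 8.49²) = 50.90 in^2
t_ext = A_cap·L/Q = 6.281 s
t_ret = A_ann·L/Q = 2.974 s
t_cycle = t_ext + t_ret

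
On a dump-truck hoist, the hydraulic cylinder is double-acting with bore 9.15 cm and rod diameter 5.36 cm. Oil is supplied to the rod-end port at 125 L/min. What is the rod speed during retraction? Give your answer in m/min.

v ≈ 28.9 m/min

Rod-side annular area A_ann = π/4 × (9.15² − 5.36²) = 43.19 cm^2
Flow into the rod-end port fills the annular volume.
v = Q / A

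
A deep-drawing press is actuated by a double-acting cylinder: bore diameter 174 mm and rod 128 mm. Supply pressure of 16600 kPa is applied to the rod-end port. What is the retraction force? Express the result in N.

F ≈ 1.81e5 N

Rod-side annular area A_ann = π/4 × (174² − 128²) = 10910 mm^2
On retraction the pressure acts on the annular area (bore minus rod).
F = P × A_ann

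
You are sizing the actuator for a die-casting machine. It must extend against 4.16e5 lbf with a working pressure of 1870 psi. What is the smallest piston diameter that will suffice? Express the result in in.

Extension force acts on the full piston face: F = P × (π/4)D².
D = √(4F / (πP)) = √(4 × 4.16e5 lbf / (π × 1870 psi))

D ≈ 16.8 in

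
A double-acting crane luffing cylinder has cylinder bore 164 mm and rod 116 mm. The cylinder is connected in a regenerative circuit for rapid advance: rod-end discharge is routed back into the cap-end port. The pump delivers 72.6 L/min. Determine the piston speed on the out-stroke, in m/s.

In regeneration the rod-end outflow joins the pump flow into the cap end, so the net volume the pump must supply per unit advance equals the rod cross-section area.
Rod cross-section A_rod = π/4 × (116 mm)² = 10570 mm^2
v = Q_pump / A_rod

v ≈ 0.114 m/s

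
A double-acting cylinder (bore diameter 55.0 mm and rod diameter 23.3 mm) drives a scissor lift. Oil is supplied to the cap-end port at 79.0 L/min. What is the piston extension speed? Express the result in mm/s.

v ≈ 554 mm/s

Cap-side area A_cap = π/4 × (55.0 mm)² = 2376 mm^2
v = Q / A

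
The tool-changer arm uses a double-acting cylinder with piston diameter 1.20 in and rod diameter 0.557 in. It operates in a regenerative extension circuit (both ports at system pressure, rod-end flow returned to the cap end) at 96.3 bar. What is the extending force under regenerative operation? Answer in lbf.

F ≈ 340 lbf

With equal pressure on both faces, forces on the annular region cancel; the net push is pressure × rod cross-section.
Rod cross-section A_rod = π/4 × (0.557 in)² = 0.2437 in^2
F = P × A_rod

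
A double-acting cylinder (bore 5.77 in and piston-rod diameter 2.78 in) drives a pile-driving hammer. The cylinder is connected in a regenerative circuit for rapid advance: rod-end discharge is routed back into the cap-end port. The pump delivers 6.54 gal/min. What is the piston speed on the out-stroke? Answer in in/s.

In regeneration the rod-end outflow joins the pump flow into the cap end, so the net volume the pump must supply per unit advance equals the rod cross-section area.
Rod cross-section A_rod = π/4 × (2.78 in)² = 6.070 in^2
v = Q_pump / A_rod

v ≈ 4.15 in/s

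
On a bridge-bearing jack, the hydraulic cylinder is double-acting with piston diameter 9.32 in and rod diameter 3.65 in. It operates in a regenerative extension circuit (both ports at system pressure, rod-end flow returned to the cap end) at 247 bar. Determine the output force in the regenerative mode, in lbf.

F ≈ 37500 lbf

With equal pressure on both faces, forces on the annular region cancel; the net push is pressure × rod cross-section.
Rod cross-section A_rod = π/4 × (3.65 in)² = 10.46 in^2
F = P × A_rod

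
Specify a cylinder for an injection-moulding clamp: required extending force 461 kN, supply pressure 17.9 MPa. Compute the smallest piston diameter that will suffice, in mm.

Extension force acts on the full piston face: F = P × (π/4)D².
D = √(4F / (πP)) = √(4 × 461 kN / (π × 17.9 MPa))

D ≈ 181 mm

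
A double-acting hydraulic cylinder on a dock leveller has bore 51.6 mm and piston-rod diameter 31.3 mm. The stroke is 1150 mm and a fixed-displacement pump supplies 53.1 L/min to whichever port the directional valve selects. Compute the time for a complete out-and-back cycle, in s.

t ≈ 4.43 s

Cap-side area A_cap = π/4 × (51.6 mm)² = 2091 mm^2
Rod-side annular area A_ann = π/4 × (51.6² − 31.3²) = 1322 mm^2
t_ext = A_cap·L/Q = 2.717 s
t_ret = A_ann·L/Q = 1.717 s
t_cycle = t_ext + t_ret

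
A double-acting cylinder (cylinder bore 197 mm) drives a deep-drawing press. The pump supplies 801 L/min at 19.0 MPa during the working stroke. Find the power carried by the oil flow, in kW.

Hydraulic power = P × Q

W ≈ 254 kW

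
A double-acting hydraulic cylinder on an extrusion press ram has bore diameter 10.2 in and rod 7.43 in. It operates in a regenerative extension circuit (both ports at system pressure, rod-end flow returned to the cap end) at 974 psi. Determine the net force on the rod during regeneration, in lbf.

F ≈ 42200 lbf

With equal pressure on both faces, forces on the annular region cancel; the net push is pressure × rod cross-section.
Rod cross-section A_rod = π/4 × (7.43 in)² = 43.36 in^2
F = P × A_rod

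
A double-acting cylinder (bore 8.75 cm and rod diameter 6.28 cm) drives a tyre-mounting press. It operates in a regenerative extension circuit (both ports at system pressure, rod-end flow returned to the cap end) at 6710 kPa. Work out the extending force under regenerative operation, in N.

With equal pressure on both faces, forces on the annular region cancel; the net push is pressure × rod cross-section.
Rod cross-section A_rod = π/4 × (6.28 cm)² = 30.97 cm^2
F = P × A_rod

F ≈ 20800 N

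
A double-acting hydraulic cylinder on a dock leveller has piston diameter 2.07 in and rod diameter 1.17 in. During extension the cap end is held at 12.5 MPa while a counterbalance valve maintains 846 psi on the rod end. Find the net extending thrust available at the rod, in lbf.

F ≈ 4160 lbf

Cap-side area A_cap = π/4 × (2.07 in)² = 3.365 in^2
Rod-side annular area A_ann = π/4 × (2.07² − 1.17²) = 2.290 in^2
Net thrust = P_cap·A_cap − P_rod·A_ann = 6101 lbf − 1938 lbf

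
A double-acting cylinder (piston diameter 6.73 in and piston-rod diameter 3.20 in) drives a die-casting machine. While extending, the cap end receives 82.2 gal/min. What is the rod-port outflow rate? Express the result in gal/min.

Q_out ≈ 63.6 gal/min

Cap-side area A_cap = π/4 × (6.73 in)² = 35.57 in^2
Rod-side annular area A_ann = π/4 × (6.73² − 3.20²) = 27.53 in^2
Piston speed v = Q_in/A_cap; rod-end outflow Q_out = v × A_ann = Q_in × A_ann/A_cap.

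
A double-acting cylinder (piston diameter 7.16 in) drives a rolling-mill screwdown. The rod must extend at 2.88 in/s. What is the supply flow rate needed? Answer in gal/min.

Q ≈ 30.1 gal/min

Cap-side area A_cap = π/4 × (7.16 in)² = 40.26 in^2
Q = A × v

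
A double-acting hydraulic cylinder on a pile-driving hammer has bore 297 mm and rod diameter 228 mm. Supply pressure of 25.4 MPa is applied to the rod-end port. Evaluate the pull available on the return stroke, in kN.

Rod-side annular area A_ann = π/4 × (297² − 228²) = 28450 mm^2
On retraction the pressure acts on the annular area (bore minus rod).
F = P × A_ann

F ≈ 723 kN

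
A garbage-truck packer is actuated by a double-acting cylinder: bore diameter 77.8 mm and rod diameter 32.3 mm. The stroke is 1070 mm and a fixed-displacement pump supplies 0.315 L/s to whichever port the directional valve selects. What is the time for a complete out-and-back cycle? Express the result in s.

Cap-side area A_cap = π/4 × (77.8 mm)² = 4754 mm^2
Rod-side annular area A_ann = π/4 × (77.8² − 32.3²) = 3934 mm^2
t_ext = A_cap·L/Q = 16.15 s
t_ret = A_ann·L/Q = 13.36 s
t_cycle = t_ext + t_ret

t ≈ 29.5 s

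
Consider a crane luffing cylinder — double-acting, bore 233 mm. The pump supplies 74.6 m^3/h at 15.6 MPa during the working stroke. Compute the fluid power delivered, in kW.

W ≈ 323 kW

Hydraulic power = P × Q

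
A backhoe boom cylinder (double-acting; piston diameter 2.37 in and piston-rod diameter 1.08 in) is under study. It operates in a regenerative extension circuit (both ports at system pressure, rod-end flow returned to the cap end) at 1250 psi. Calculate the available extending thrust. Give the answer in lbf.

With equal pressure on both faces, forces on the annular region cancel; the net push is pressure × rod cross-section.
Rod cross-section A_rod = π/4 × (1.08 in)² = 0.9161 in^2
F = P × A_rod

F ≈ 1150 lbf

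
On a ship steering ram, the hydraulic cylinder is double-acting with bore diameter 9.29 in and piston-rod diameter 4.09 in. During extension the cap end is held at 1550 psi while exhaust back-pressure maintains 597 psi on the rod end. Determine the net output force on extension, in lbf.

F ≈ 72400 lbf

Cap-side area A_cap = π/4 × (9.29 in)² = 67.78 in^2
Rod-side annular area A_ann = π/4 × (9.29² − 4.09²) = 54.64 in^2
Net thrust = P_cap·A_cap − P_rod·A_ann = 1.051e5 lbf − 32620 lbf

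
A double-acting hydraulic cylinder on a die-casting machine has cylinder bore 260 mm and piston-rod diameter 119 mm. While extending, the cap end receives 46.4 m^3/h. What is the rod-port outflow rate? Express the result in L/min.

Cap-side area A_cap = π/4 × (260 mm)² = 53090 mm^2
Rod-side annular area A_ann = π/4 × (260² − 119²) = 41970 mm^2
Piston speed v = Q_in/A_cap; rod-end outflow Q_out = v × A_ann = Q_in × A_ann/A_cap.

Q_out ≈ 611 L/min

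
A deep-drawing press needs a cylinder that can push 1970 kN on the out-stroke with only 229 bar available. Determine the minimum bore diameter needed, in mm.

D ≈ 331 mm

Extension force acts on the full piston face: F = P × (π/4)D².
D = √(4F / (πP)) = √(4 × 1970 kN / (π × 229 bar))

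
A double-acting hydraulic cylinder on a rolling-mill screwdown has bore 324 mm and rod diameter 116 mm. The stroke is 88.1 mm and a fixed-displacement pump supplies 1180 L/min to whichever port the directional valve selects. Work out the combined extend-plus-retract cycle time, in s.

Cap-side area A_cap = π/4 × (324 mm)² = 82450 mm^2
Rod-side annular area A_ann = π/4 × (324² − 116²) = 71880 mm^2
t_ext = A_cap·L/Q = 0.3693 s
t_ret = A_ann·L/Q = 0.3220 s
t_cycle = t_ext + t_ret

t ≈ 0.691 s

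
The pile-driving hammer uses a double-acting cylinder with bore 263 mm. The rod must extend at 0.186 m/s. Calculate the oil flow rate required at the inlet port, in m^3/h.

Q ≈ 36.4 m^3/h

Cap-side area A_cap = π/4 × (263 mm)² = 54330 mm^2
Q = A × v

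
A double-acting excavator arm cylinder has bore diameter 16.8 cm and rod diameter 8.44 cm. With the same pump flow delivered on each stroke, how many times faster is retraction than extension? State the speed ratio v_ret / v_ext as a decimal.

v_ret/v_ext ≈ 1.34

Cap-side area A_cap = π/4 × (16.8 cm)² = 221.7 cm^2
Rod-side annular area A_ann = π/4 × (16.8² − 8.44²) = 165.7 cm^2
For equal Q, v ∝ 1/A, so v_ret/v_ext = A_cap/A_ann.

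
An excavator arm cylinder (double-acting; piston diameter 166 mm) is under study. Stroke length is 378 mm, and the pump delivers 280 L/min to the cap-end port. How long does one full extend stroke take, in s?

Cap-side area A_cap = π/4 × (166 mm)² = 21640 mm^2
Swept volume V = A × L; t = V / Q = A·L / Q

t ≈ 1.75 s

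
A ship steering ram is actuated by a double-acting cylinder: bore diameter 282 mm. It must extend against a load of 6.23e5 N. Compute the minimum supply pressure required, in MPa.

Cap-side area A_cap = π/4 × (282 mm)² = 62460 mm^2
P = F / A = 6.23e5 N / A

P ≈ 9.97 MPa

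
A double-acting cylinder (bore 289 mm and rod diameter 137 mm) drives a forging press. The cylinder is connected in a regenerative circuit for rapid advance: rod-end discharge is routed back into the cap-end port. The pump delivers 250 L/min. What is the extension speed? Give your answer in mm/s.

In regeneration the rod-end outflow joins the pump flow into the cap end, so the net volume the pump must supply per unit advance equals the rod cross-section area.
Rod cross-section A_rod = π/4 × (137 mm)² = 14740 mm^2
v = Q_pump / A_rod

v ≈ 283 mm/s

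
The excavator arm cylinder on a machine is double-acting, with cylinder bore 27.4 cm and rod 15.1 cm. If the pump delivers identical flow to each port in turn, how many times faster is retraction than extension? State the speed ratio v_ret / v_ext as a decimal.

v_ret/v_ext ≈ 1.44

Cap-side area A_cap = π/4 × (27.4 cm)² = 589.6 cm^2
Rod-side annular area A_ann = π/4 × (27.4² − 15.1²) = 410.6 cm^2
For equal Q, v ∝ 1/A, so v_ret/v_ext = A_cap/A_ann.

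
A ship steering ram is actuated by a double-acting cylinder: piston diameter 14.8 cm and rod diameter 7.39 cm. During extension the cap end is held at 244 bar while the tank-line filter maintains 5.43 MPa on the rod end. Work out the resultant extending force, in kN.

Cap-side area A_cap = π/4 × (14.8 cm)² = 172.0 cm^2
Rod-side annular area A_ann = π/4 × (14.8² − 7.39²) = 129.1 cm^2
Net thrust = P_cap·A_cap − P_rod·A_ann = 419.8 kN − 70.12 kN

F ≈ 350 kN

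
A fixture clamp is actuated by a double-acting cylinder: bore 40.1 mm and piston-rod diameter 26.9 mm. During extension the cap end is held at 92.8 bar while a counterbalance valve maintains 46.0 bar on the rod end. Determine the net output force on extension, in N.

Cap-side area A_cap = π/4 × (40.1 mm)² = 1263 mm^2
Rod-side annular area A_ann = π/4 × (40.1² − 26.9²) = 694.6 mm^2
Net thrust = P_cap·A_cap − P_rod·A_ann = 11720 N − 3195 N

F ≈ 8520 N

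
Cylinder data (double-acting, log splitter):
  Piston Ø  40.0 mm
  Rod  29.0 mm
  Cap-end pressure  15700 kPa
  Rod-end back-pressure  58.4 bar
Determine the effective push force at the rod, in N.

Cap-side area A_cap = π/4 × (40.0 mm)² = 1257 mm^2
Rod-side annular area A_ann = π/4 × (40.0² − 29.0²) = 596.1 mm^2
Net thrust = P_cap·A_cap − P_rod·A_ann = 19730 N − 3481 N

F ≈ 16200 N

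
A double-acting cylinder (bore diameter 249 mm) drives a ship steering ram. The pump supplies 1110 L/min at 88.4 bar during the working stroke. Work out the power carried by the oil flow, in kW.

Hydraulic power = P × Q

W ≈ 164 kW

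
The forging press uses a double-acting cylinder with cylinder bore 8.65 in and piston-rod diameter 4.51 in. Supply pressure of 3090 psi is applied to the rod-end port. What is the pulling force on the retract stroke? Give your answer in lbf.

F ≈ 1.32e5 lbf

Rod-side annular area A_ann = π/4 × (8.65² − 4.51²) = 42.79 in^2
On retraction the pressure acts on the annular area (bore minus rod).
F = P × A_ann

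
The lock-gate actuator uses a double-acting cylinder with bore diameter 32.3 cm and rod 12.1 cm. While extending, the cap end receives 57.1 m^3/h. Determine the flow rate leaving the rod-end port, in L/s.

Cap-side area A_cap = π/4 × (32.3 cm)² = 819.4 cm^2
Rod-side annular area A_ann = π/4 × (32.3² − 12.1²) = 704.4 cm^2
Piston speed v = Q_in/A_cap; rod-end outflow Q_out = v × A_ann = Q_in × A_ann/A_cap.

Q_out ≈ 13.6 L/s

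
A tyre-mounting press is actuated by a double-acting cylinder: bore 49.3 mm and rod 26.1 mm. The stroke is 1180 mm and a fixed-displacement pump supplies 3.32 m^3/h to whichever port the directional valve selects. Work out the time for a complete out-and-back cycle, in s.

Cap-side area A_cap = π/4 × (49.3 mm)² = 1909 mm^2
Rod-side annular area A_ann = π/4 × (49.3² − 26.1²) = 1374 mm^2
t_ext = A_cap·L/Q = 2.442 s
t_ret = A_ann·L/Q = 1.758 s
t_cycle = t_ext + t_ret

t ≈ 4.20 s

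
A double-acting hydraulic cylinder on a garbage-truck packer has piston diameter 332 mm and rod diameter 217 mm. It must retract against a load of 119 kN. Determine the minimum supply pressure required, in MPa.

Rod-side annular area A_ann = π/4 × (332² − 217²) = 49590 mm^2
Retraction: pressure acts on the annular area.
P = F / A = 119 kN / A

P ≈ 2.40 MPa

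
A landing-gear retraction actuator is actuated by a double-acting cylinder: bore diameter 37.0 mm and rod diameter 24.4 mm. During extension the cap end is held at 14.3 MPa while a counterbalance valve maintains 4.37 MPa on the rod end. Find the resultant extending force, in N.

Cap-side area A_cap = π/4 × (37.0 mm)² = 1075 mm^2
Rod-side annular area A_ann = π/4 × (37.0² − 24.4²) = 607.6 mm^2
Net thrust = P_cap·A_cap − P_rod·A_ann = 15380 N − 2655 N

F ≈ 12700 N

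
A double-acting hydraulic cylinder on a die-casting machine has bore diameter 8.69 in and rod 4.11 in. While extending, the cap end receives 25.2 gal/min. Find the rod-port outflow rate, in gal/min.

Q_out ≈ 19.6 gal/min

Cap-side area A_cap = π/4 × (8.69 in)² = 59.31 in^2
Rod-side annular area A_ann = π/4 × (8.69² − 4.11²) = 46.04 in^2
Piston speed v = Q_in/A_cap; rod-end outflow Q_out = v × A_ann = Q_in × A_ann/A_cap.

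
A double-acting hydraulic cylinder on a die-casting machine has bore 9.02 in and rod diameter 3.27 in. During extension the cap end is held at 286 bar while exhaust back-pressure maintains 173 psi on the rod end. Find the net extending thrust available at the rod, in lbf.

Cap-side area A_cap = π/4 × (9.02 in)² = 63.90 in^2
Rod-side annular area A_ann = π/4 × (9.02² − 3.27²) = 55.50 in^2
Net thrust = P_cap·A_cap − P_rod·A_ann = 2.651e5 lbf − 9602 lbf

F ≈ 2.55e5 lbf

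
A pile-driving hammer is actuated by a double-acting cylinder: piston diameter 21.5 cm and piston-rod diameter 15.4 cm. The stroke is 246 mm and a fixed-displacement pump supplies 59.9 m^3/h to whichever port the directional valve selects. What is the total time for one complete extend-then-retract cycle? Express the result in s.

Cap-side area A_cap = π/4 × (21.5 cm)² = 363.1 cm^2
Rod-side annular area A_ann = π/4 × (21.5² − 15.4²) = 176.8 cm^2
t_ext = A_cap·L/Q = 0.5368 s
t_ret = A_ann·L/Q = 0.2614 s
t_cycle = t_ext + t_ret

t ≈ 0.798 s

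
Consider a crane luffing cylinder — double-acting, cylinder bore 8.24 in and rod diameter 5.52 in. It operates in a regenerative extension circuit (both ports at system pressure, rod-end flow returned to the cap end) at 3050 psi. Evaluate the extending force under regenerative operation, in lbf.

With equal pressure on both faces, forces on the annular region cancel; the net push is pressure × rod cross-section.
Rod cross-section A_rod = π/4 × (5.52 in)² = 23.93 in^2
F = P × A_rod

F ≈ 73000 lbf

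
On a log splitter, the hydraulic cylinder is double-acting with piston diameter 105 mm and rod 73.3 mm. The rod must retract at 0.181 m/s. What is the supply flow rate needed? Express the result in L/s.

Q ≈ 0.803 L/s

Rod-side annular area A_ann = π/4 × (105² − 73.3²) = 4439 mm^2
Q = A × v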